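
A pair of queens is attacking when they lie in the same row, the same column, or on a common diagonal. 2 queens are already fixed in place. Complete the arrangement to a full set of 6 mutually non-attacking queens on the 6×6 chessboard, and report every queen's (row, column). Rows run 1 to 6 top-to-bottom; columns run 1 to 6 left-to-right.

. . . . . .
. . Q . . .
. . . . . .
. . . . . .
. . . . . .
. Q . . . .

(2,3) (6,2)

Row 1: attacked by (2,3)→{2,3,4}; (6,2)→{2}. Safe: 1, 5, 6. Place at column 5.
Row 3: attacked by (1,5)→{3,5}; (2,3)→{2,3,4}; (6,2)→{2,5}. Safe: 1, 6. Place at column 1.
Row 4: attacked by (1,5)→{2,5}; (2,3)→{1,3,5}; (3,1)→{1,2}; (6,2)→{2,4}. Safe: 6. Place at column 6.
Row 5: attacked by (1,5)→{1,5}; (2,3)→{3,6}; (3,1)→{1,3}; (4,6)→{5,6}; (6,2)→{1,2,3}. Safe: 4. Place at column 4.
Columns [5, 3, 1, 6, 4, 2], r−c [-4, -1, 2, -2, 1, 4], r+c [6, 5, 4, 10, 9, 8] are all distinct, so no two queens attack.

(1,5) (2,3) (3,1) (4,6) (5,4) (6,2)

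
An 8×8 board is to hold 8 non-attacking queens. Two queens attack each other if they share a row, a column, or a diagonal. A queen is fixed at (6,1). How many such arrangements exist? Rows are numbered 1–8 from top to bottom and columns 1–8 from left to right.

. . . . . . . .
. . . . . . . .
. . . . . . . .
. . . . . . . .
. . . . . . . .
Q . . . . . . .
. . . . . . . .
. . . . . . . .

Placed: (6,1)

16

Branch on row 1: col 2 → 1; col 3 → 4; col 4 → 4; col 5 → 4; col 7 → 3; col 8 → 0.
Sum: 1 + 4 + 4 + 4 + 3 + 0 = 16.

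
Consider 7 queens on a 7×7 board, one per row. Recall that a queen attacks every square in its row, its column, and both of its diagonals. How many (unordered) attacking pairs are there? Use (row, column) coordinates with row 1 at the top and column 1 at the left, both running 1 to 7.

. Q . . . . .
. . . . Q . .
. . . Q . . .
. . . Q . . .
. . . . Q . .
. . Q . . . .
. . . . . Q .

5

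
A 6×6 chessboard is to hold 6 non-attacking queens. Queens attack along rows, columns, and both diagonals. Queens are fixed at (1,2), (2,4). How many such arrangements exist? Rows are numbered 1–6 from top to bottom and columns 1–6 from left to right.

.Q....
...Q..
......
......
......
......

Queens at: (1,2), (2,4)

1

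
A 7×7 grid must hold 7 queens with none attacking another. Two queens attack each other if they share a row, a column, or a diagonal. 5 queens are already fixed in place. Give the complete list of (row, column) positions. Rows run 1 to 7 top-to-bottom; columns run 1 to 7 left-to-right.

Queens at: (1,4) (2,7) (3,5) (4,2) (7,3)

(1,4) (2,7) (3,5) (4,2) (5,6) (6,1) (7,3)

Row 5: attacked by (1,4)→{4}; (2,7)→{4,7}; (3,5)→{3,5,7}; (4,2)→{1,2,3}; (7,3)→{1,3,5}. Safe: 6. Place at column 6.
Row 6: attacked by (1,4)→{4}; (2,7)→{3,7}; (3,5)→{2,5}; (4,2)→{2,4}; (5,6)→{5,6,7}; (7,3)→{2,3,4}. Safe: 1. Place at column 1.
Columns [4, 7, 5, 2, 6, 1, 3], r−c [-3, -5, -2, 2, -1, 5, 4], r+c [5, 9, 8, 6, 11, 7, 10] are all distinct, so no two queens attack.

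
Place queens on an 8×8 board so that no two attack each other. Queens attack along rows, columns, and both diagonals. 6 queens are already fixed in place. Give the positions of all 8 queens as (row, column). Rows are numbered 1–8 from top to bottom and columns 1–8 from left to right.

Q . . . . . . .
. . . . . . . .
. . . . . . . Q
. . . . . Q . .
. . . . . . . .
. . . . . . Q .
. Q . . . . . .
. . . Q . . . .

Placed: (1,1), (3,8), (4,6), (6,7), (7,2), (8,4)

(1,1) (2,5) (3,8) (4,6) (5,3) (6,7) (7,2) (8,4)

Row 2: attacked by (1,1)→{1,2}; (3,8)→{7,8}; (4,6)→{4,6,8}; (6,7)→{3,7}; (7,2)→{2,7}; (8,4)→{4}. Safe: 5. Place at column 5.
Row 5: attacked by (1,1)→{1,5}; (2,5)→{2,5,8}; (3,8)→{6,8}; (4,6)→{5,6,7}; (6,7)→{6,7,8}; (7,2)→{2,4}; (8,4)→{1,4,7}. Safe: 3. Place at column 3.
Columns [1, 5, 8, 6, 3, 7, 2, 4], r−c [0, -3, -5, -2, 2, -1, 5, 4], r+c [2, 7, 11, 10, 8, 13, 9, 12] are all distinct, so no two queens attack.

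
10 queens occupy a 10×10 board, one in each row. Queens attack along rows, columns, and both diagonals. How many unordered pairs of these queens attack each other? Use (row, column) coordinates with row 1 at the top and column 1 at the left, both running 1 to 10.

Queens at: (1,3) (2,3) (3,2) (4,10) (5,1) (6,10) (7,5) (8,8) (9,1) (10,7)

Same column: (1,3)–(2,3) (column 3); (4,10)–(6,10) (column 10); (5,1)–(9,1) (column 1).
Same diagonal: (2,3)–(3,2) (|2−3| = |3−2| = 1); (6,10)–(8,8) (|6−8| = |10−8| = 2).
Total attacking pairs: 5.

5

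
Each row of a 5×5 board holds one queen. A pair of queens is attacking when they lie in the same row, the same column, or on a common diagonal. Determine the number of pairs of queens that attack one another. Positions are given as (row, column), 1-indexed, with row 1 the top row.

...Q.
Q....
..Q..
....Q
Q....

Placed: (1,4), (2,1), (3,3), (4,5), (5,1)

2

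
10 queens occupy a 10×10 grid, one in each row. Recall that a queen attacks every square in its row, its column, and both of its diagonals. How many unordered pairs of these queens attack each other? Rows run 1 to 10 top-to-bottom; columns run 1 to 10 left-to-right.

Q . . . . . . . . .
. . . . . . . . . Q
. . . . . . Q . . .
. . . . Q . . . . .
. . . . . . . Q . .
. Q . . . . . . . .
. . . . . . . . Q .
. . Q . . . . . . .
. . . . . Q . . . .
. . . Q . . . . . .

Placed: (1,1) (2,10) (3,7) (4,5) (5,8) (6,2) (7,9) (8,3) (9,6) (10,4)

0

All columns are distinct and no two queens satisfy |Δrow| = |Δcol|, so no pair attacks.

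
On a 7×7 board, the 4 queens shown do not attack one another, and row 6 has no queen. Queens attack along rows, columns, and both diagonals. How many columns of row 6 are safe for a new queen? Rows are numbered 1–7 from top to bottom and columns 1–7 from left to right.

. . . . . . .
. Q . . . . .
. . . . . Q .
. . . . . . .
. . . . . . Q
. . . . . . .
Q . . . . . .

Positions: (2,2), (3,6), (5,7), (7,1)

2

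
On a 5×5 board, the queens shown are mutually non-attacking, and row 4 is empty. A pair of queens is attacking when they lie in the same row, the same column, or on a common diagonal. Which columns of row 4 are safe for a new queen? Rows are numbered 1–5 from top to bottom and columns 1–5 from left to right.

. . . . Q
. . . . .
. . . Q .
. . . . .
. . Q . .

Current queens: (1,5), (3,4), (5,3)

(1,5) attacks row 4 at column 5 and diagonals 2.
(3,4) attacks row 4 at column 4 and diagonals 3, 5.
(5,3) attacks row 4 at column 3 and diagonals 2, 4.
Attacked columns: {2, 3, 4, 5}. Safe: {1}.

columns 1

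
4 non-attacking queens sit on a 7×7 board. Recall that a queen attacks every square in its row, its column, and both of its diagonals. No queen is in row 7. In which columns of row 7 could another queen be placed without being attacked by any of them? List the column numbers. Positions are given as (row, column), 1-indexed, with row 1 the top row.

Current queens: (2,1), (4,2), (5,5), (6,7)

columns 4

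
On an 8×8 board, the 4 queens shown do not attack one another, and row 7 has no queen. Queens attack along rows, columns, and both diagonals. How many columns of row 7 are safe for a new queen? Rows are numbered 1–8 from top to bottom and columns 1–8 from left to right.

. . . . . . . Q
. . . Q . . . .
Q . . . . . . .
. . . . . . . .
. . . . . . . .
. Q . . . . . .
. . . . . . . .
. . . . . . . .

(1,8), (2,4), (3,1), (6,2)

2

(1,8) attacks row 7 at column 8 and diagonals 2.
(2,4) attacks row 7 at column 4.
(3,1) attacks row 7 at column 1 and diagonals 5.
(6,2) attacks row 7 at column 2 and diagonals 1, 3.
Attacked columns: {1, 2, 3, 4, 5, 8}. Safe: {6, 7}.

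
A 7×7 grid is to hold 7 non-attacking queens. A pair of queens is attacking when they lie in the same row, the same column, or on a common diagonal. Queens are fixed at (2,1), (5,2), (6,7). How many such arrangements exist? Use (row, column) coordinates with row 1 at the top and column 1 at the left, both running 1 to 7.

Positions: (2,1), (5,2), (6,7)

3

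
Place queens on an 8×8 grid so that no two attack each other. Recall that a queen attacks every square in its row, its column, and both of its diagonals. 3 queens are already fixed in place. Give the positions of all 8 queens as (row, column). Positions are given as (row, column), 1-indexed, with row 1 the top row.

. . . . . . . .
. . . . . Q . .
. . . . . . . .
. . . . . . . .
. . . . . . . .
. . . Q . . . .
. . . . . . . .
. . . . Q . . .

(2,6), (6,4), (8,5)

(1,1) (2,6) (3,8) (4,3) (5,7) (6,4) (7,2) (8,5)

Row 1: attacked by (2,6)→{5,6,7}; (6,4)→{4}; (8,5)→{5}. Safe: 1, 2, 3, 8. Place at column 1.
Row 3: attacked by (1,1)→{1,3}; (2,6)→{5,6,7}; (6,4)→{1,4,7}; (8,5)→{5}. Safe: 2, 8. Place at column 8.
Row 4: attacked by (1,1)→{1,4}; (2,6)→{4,6,8}; (3,8)→{7,8}; (6,4)→{2,4,6}; (8,5)→{1,5}. Safe: 3. Place at column 3.
Row 5: attacked by (1,1)→{1,5}; (2,6)→{3,6}; (3,8)→{6,8}; (4,3)→{2,3,4}; (6,4)→{3,4,5}; (8,5)→{2,5,8}. Safe: 7. Place at column 7.
Row 7: attacked by (1,1)→{1,7}; (2,6)→{1,6}; (3,8)→{4,8}; (4,3)→{3,6}; (5,7)→{5,7}; (6,4)→{3,4,5}; (8,5)→{4,5,6}. Safe: 2. Place at column 2.
Columns [1, 6, 8, 3, 7, 4, 2, 5], r−c [0, -4, -5, 1, -2, 2, 5, 3], r+c [2, 8, 11, 7, 12, 10, 9, 13] are all distinct, so no two queens attack.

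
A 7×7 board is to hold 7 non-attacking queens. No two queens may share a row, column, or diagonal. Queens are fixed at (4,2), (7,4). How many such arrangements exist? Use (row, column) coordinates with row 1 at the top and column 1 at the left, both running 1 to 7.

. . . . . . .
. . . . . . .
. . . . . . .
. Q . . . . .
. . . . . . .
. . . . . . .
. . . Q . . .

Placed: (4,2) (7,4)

Branch on row 1: col 1 → 0; col 3 → 1; col 6 → 0; col 7 → 1.
Sum: 0 + 1 + 0 + 1 = 2.

2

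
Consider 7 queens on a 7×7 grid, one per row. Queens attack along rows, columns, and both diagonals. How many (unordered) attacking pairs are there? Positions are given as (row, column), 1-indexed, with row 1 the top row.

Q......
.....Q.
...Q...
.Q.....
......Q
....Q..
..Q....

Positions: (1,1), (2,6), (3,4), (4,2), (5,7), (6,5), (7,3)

0

All columns are distinct and no two queens satisfy |Δrow| = |Δcol|, so no pair attacks.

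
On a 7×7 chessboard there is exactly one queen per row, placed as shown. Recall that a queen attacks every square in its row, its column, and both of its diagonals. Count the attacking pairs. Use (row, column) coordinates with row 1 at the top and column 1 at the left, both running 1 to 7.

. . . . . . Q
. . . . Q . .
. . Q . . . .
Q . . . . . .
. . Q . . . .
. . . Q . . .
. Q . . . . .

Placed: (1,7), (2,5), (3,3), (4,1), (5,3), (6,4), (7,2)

3

Same column: (3,3)–(5,3) (column 3).
Same diagonal: (1,7)–(5,3) (|1−5| = |7−3| = 4); (5,3)–(6,4) (|5−6| = |3−4| = 1).
Total attacking pairs: 3.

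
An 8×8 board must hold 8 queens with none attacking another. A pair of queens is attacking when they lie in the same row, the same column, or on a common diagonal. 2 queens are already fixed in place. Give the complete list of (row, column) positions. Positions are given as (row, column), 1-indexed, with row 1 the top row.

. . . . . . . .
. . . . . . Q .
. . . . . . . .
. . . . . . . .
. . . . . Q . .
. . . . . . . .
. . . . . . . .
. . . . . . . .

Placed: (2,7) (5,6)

(1,3) (2,7) (3,2) (4,8) (5,6) (6,4) (7,1) (8,5)

Row 1: attacked by (2,7)→{6,7,8}; (5,6)→{2,6}. Safe: 1, 3, 4, 5. Place at column 3.
Row 3: attacked by (1,3)→{1,3,5}; (2,7)→{6,7,8}; (5,6)→{4,6,8}. Safe: 2. Place at column 2.
Row 4: attacked by (1,3)→{3,6}; (2,7)→{5,7}; (3,2)→{1,2,3}; (5,6)→{5,6,7}. Safe: 4, 8. Place at column 8.
Row 6: attacked by (1,3)→{3,8}; (2,7)→{3,7}; (3,2)→{2,5}; (4,8)→{6,8}; (5,6)→{5,6,7}. Safe: 1, 4. Place at column 4.
Row 7: attacked by (1,3)→{3}; (2,7)→{2,7}; (3,2)→{2,6}; (4,8)→{5,8}; (5,6)→{4,6,8}; (6,4)→{3,4,5}. Safe: 1. Place at column 1.
Row 8: attacked by (1,3)→{3}; (2,7)→{1,7}; (3,2)→{2,7}; (4,8)→{4,8}; (5,6)→{3,6}; (6,4)→{2,4,6}; (7,1)→{1,2}. Safe: 5. Place at column 5.
Columns [3, 7, 2, 8, 6, 4, 1, 5], r−c [-2, -5, 1, -4, -1, 2, 6, 3], r+c [4, 9, 5, 12, 11, 10, 8, 13] are all distinct, so no two queens attack.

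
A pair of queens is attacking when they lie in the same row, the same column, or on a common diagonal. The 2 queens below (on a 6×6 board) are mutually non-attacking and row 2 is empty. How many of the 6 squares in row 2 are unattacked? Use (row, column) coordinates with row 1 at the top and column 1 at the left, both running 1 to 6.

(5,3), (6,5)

2

(5,3) attacks row 2 at column 3 and diagonals 6.
(6,5) attacks row 2 at column 5 and diagonals 1.
Attacked columns: {1, 3, 5, 6}. Safe: {2, 4}.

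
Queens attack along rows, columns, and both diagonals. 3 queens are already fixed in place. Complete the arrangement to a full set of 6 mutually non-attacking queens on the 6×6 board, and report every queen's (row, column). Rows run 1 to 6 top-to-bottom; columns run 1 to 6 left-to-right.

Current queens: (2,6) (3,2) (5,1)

(1,3) (2,6) (3,2) (4,5) (5,1) (6,4)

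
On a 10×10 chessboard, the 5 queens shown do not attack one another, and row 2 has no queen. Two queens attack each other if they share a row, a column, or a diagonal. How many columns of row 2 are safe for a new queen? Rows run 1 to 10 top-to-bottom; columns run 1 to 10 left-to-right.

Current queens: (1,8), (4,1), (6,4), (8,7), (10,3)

(1,8) attacks row 2 at column 8 and diagonals 7, 9.
(4,1) attacks row 2 at column 1 and diagonals 3.
(6,4) attacks row 2 at column 4 and diagonals 8.
(8,7) attacks row 2 at column 7 and diagonals 1.
(10,3) attacks row 2 at column 3.
Attacked columns: {1, 3, 4, 7, 8, 9}. Safe: {2, 5, 6, 10}.

4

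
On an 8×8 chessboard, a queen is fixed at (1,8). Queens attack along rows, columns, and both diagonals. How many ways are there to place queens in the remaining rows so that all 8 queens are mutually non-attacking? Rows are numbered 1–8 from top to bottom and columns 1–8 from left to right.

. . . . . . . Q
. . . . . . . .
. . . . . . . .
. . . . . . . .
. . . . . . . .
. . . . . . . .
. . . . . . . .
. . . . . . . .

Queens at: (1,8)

4

Branch on row 2: col 1 → 0; col 2 → 2; col 3 → 1; col 4 → 1; col 5 → 0; col 6 → 0.
Sum: 0 + 2 + 1 + 1 + 0 + 0 = 4.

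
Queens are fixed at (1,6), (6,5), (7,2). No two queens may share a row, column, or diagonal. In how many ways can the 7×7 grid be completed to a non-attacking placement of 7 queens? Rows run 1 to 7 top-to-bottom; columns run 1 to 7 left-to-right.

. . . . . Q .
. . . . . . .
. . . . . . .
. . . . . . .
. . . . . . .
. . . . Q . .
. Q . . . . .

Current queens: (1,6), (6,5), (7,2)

3

Branch on row 2: col 3 → 2; col 4 → 1.
Sum: 2 + 1 = 3.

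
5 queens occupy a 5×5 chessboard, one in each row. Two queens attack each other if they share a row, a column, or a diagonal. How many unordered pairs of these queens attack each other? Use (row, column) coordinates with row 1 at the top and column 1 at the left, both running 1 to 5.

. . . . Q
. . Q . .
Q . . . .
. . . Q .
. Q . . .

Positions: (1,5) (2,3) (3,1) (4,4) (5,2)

0

All columns are distinct and no two queens satisfy |Δrow| = |Δcol|, so no pair attacks.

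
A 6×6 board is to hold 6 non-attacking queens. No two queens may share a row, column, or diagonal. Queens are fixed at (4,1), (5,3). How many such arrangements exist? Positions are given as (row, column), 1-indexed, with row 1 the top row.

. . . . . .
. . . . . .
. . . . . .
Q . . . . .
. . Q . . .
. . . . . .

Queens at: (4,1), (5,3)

Branch on row 1: col 2 → 1; col 5 → 0; col 6 → 0.
Sum: 1 + 0 + 0 = 1.

1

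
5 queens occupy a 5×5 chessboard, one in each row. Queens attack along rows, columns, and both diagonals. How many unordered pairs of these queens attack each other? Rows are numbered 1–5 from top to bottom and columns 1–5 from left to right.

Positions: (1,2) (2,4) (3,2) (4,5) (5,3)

Same column: (1,2)–(3,2) (column 2).
Same diagonal: (1,2)–(4,5) (|1−4| = |2−5| = 3).
Total attacking pairs: 2.

2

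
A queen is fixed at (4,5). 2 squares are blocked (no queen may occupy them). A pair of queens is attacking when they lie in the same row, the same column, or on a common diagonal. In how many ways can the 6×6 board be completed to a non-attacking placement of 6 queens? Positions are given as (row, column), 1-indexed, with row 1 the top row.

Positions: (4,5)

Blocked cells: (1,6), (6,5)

1

Branch on row 1: col 1 → 0; col 3 → 1; col 4 → 0.
Sum: 0 + 1 + 0 = 1.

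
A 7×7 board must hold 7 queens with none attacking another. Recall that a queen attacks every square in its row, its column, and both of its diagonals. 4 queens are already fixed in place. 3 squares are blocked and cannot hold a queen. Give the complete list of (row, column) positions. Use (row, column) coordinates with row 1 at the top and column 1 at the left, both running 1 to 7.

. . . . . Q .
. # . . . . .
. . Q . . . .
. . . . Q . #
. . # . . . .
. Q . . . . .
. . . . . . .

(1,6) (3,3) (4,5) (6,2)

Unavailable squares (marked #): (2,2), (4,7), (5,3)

(1,6) (2,1) (3,3) (4,5) (5,7) (6,2) (7,4)

Row 2: attacked by (1,6)→{5,6,7}; (3,3)→{2,3,4}; (4,5)→{3,5,7}; (6,2)→{2,6}. Blocked: 2. Safe: 1. Place at column 1.
Row 5: attacked by (1,6)→{2,6}; (2,1)→{1,4}; (3,3)→{1,3,5}; (4,5)→{4,5,6}; (6,2)→{1,2,3}. Blocked: 3. Safe: 7. Place at column 7.
Row 7: attacked by (1,6)→{6}; (2,1)→{1,6}; (3,3)→{3,7}; (4,5)→{2,5}; (5,7)→{5,7}; (6,2)→{1,2,3}. Safe: 4. Place at column 4.
Columns [6, 1, 3, 5, 7, 2, 4], r−c [-5, 1, 0, -1, -2, 4, 3], r+c [7, 3, 6, 9, 12, 8, 11] are all distinct, so no two queens attack.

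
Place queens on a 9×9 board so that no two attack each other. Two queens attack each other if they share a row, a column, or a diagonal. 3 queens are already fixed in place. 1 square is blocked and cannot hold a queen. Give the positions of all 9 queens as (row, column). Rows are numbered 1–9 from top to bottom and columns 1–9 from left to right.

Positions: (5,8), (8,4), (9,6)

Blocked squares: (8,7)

Row 1: attacked by (5,8)→{4,8}; (8,4)→{4}; (9,6)→{6}. Safe: 1, 2, 3, 5, 7, 9. Place at column 1.
Row 2: attacked by (1,1)→{1,2}; (5,8)→{5,8}; (8,4)→{4}; (9,6)→{6}. Safe: 3, 7, 9. Place at column 3.
Row 3: attacked by (1,1)→{1,3}; (2,3)→{2,3,4}; (5,8)→{6,8}; (8,4)→{4,9}; (9,6)→{6}. Safe: 5, 7. Place at column 7.
Row 4: attacked by (1,1)→{1,4}; (2,3)→{1,3,5}; (3,7)→{6,7,8}; (5,8)→{7,8,9}; (8,4)→{4,8}; (9,6)→{1,6}. Safe: 2. Place at column 2.
Row 6: attacked by (1,1)→{1,6}; (2,3)→{3,7}; (3,7)→{4,7}; (4,2)→{2,4}; (5,8)→{7,8,9}; (8,4)→{2,4,6}; (9,6)→{3,6,9}. Safe: 5. Place at column 5.
Row 7: attacked by (1,1)→{1,7}; (2,3)→{3,8}; (3,7)→{3,7}; (4,2)→{2,5}; (5,8)→{6,8}; (6,5)→{4,5,6}; (8,4)→{3,4,5}; (9,6)→{4,6,8}. Safe: 9. Place at column 9.
Columns [1, 3, 7, 2, 8, 5, 9, 4, 6], r−c [0, -1, -4, 2, -3, 1, -2, 4, 3], r+c [2, 5, 10, 6, 13, 11, 16, 12, 15] are all distinct, so no two queens attack.

(1,1) (2,3) (3,7) (4,2) (5,8) (6,5) (7,9) (8,4) (9,6)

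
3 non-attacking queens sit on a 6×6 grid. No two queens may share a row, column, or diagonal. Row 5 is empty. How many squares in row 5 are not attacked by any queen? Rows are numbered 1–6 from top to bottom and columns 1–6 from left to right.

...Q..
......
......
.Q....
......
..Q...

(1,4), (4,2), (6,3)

(1,4) attacks row 5 at column 4.
(4,2) attacks row 5 at column 2 and diagonals 1, 3.
(6,3) attacks row 5 at column 3 and diagonals 2, 4.
Attacked columns: {1, 2, 3, 4}. Safe: {5, 6}.

2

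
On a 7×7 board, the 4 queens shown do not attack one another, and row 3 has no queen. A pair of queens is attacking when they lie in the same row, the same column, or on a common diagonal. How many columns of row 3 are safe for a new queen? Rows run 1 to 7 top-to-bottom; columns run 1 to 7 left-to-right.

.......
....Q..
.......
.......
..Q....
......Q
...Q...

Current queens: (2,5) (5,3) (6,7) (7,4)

(2,5) attacks row 3 at column 5 and diagonals 4, 6.
(5,3) attacks row 3 at column 3 and diagonals 1, 5.
(6,7) attacks row 3 at column 7 and diagonals 4.
(7,4) attacks row 3 at column 4.
Attacked columns: {1, 3, 4, 5, 6, 7}. Safe: {2}.

1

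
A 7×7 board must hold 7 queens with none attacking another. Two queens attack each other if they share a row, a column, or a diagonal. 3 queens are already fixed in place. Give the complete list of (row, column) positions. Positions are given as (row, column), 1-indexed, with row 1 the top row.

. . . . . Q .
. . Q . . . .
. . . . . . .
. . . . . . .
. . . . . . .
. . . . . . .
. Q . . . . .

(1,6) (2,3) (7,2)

Row 3: attacked by (1,6)→{4,6}; (2,3)→{2,3,4}; (7,2)→{2,6}. Safe: 1, 5, 7. Place at column 5.
Row 4: attacked by (1,6)→{3,6}; (2,3)→{1,3,5}; (3,5)→{4,5,6}; (7,2)→{2,5}. Safe: 7. Place at column 7.
Row 5: attacked by (1,6)→{2,6}; (2,3)→{3,6}; (3,5)→{3,5,7}; (4,7)→{6,7}; (7,2)→{2,4}. Safe: 1. Place at column 1.
Row 6: attacked by (1,6)→{1,6}; (2,3)→{3,7}; (3,5)→{2,5}; (4,7)→{5,7}; (5,1)→{1,2}; (7,2)→{1,2,3}. Safe: 4. Place at column 4.
Columns [6, 3, 5, 7, 1, 4, 2], r−c [-5, -1, -2, -3, 4, 2, 5], r+c [7, 5, 8, 11, 6, 10, 9] are all distinct, so no two queens attack.

(1,6) (2,3) (3,5) (4,7) (5,1) (6,4) (7,2)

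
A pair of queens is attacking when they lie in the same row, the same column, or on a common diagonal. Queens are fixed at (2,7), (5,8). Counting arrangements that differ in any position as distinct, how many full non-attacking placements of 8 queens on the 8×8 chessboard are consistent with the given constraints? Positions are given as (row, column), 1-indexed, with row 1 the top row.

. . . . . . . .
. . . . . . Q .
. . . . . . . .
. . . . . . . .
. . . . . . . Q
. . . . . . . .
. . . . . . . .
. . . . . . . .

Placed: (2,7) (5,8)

Branch on row 1: col 1 → 1; col 2 → 1; col 3 → 0; col 5 → 2.
Sum: 1 + 1 + 0 + 2 = 4.

4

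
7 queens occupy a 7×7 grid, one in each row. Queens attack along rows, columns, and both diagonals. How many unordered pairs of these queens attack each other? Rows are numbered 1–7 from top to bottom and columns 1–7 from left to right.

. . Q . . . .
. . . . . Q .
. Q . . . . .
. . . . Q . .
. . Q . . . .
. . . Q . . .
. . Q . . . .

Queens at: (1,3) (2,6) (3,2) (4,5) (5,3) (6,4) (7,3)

Same column: (1,3)–(5,3) (column 3); (1,3)–(7,3) (column 3); (5,3)–(7,3) (column 3).
Same diagonal: (2,6)–(5,3) (|2−5| = |6−3| = 3); (5,3)–(6,4) (|5−6| = |3−4| = 1); (6,4)–(7,3) (|6−7| = |4−3| = 1).
Total attacking pairs: 6.

6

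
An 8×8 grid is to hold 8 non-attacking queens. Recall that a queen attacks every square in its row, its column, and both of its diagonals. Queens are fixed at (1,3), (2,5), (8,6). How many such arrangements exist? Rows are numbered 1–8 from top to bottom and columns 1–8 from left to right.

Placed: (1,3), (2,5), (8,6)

3

Branch on row 3: col 2 → 1; col 7 → 1; col 8 → 1.
Sum: 1 + 1 + 1 = 3.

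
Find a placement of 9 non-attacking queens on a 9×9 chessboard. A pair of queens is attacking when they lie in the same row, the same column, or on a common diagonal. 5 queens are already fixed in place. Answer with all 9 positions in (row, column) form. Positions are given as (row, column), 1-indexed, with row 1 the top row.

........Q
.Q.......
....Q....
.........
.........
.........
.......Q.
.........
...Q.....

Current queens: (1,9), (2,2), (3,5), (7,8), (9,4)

Row 4: attacked by (1,9)→{6,9}; (2,2)→{2,4}; (3,5)→{4,5,6}; (7,8)→{5,8}; (9,4)→{4,9}. Safe: 1, 3, 7. Place at column 7.
Row 5: attacked by (1,9)→{5,9}; (2,2)→{2,5}; (3,5)→{3,5,7}; (4,7)→{6,7,8}; (7,8)→{6,8}; (9,4)→{4,8}. Safe: 1. Place at column 1.
Row 6: attacked by (1,9)→{4,9}; (2,2)→{2,6}; (3,5)→{2,5,8}; (4,7)→{5,7,9}; (5,1)→{1,2}; (7,8)→{7,8,9}; (9,4)→{1,4,7}. Safe: 3. Place at column 3.
Row 8: attacked by (1,9)→{2,9}; (2,2)→{2,8}; (3,5)→{5}; (4,7)→{3,7}; (5,1)→{1,4}; (6,3)→{1,3,5}; (7,8)→{7,8,9}; (9,4)→{3,4,5}. Safe: 6. Place at column 6.
Columns [9, 2, 5, 7, 1, 3, 8, 6, 4], r−c [-8, 0, -2, -3, 4, 3, -1, 2, 5], r+c [10, 4, 8, 11, 6, 9, 15, 14, 13] are all distinct, so no two queens attack.

(1,9) (2,2) (3,5) (4,7) (5,1) (6,3) (7,8) (8,6) (9,4)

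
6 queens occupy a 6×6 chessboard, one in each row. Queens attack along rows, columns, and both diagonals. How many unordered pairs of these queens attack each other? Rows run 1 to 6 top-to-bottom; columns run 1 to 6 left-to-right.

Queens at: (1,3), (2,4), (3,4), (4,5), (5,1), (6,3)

6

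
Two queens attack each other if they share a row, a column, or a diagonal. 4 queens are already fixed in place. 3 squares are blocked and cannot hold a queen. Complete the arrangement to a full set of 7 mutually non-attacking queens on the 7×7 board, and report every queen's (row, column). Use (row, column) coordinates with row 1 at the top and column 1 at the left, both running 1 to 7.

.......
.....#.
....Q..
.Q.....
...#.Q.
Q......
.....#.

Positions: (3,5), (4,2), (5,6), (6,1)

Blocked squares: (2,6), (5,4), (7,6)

(1,4) (2,7) (3,5) (4,2) (5,6) (6,1) (7,3)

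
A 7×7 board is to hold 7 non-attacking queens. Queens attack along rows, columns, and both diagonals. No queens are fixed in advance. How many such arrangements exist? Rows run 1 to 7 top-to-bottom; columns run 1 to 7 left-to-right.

40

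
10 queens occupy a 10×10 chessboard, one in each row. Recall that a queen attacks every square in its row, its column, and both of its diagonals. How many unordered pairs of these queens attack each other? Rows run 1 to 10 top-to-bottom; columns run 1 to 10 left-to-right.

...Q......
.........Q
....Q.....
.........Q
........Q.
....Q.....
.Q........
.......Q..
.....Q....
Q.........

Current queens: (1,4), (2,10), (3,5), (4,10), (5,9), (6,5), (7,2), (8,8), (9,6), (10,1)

4

Same column: (2,10)–(4,10) (column 10); (3,5)–(6,5) (column 5).
Same diagonal: (4,10)–(5,9) (|4−5| = |10−9| = 1); (6,5)–(10,1) (|6−10| = |5−1| = 4).
Total attacking pairs: 4.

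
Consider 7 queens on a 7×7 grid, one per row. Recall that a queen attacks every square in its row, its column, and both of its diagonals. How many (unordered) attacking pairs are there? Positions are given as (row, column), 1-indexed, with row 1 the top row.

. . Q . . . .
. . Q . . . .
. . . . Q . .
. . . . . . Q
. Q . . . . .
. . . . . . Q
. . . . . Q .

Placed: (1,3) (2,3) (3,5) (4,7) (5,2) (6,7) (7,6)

Same column: (1,3)–(2,3) (column 3); (4,7)–(6,7) (column 7).
Same diagonal: (1,3)–(3,5) (|1−3| = |3−5| = 2); (2,3)–(6,7) (|2−6| = |3−7| = 4); (6,7)–(7,6) (|6−7| = |7−6| = 1).
Total attacking pairs: 5.

5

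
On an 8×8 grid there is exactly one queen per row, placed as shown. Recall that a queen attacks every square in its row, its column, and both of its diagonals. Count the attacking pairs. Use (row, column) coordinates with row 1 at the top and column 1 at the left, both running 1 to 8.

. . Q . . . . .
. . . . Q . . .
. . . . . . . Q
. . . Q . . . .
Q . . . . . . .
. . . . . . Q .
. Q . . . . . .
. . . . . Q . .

All columns are distinct and no two queens satisfy |Δrow| = |Δcol|, so no pair attacks.

0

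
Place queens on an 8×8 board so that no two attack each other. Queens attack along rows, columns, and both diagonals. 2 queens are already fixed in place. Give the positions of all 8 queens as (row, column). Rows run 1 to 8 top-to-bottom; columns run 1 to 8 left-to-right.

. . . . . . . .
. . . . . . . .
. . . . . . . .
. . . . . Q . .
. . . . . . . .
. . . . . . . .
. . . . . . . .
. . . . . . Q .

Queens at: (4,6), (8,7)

(1,5) (2,2) (3,4) (4,6) (5,8) (6,3) (7,1) (8,7)

Row 1: attacked by (4,6)→{3,6}; (8,7)→{7}. Safe: 1, 2, 4, 5, 8. Place at column 5.
Row 2: attacked by (1,5)→{4,5,6}; (4,6)→{4,6,8}; (8,7)→{1,7}. Safe: 2, 3. Place at column 2.
Row 3: attacked by (1,5)→{3,5,7}; (2,2)→{1,2,3}; (4,6)→{5,6,7}; (8,7)→{2,7}. Safe: 4, 8. Place at column 4.
Row 5: attacked by (1,5)→{1,5}; (2,2)→{2,5}; (3,4)→{2,4,6}; (4,6)→{5,6,7}; (8,7)→{4,7}. Safe: 3, 8. Place at column 8.
Row 6: attacked by (1,5)→{5}; (2,2)→{2,6}; (3,4)→{1,4,7}; (4,6)→{4,6,8}; (5,8)→{7,8}; (8,7)→{5,7}. Safe: 3. Place at column 3.
Row 7: attacked by (1,5)→{5}; (2,2)→{2,7}; (3,4)→{4,8}; (4,6)→{3,6}; (5,8)→{6,8}; (6,3)→{2,3,4}; (8,7)→{6,7,8}. Safe: 1. Place at column 1.
Columns [5, 2, 4, 6, 8, 3, 1, 7], r−c [-4, 0, -1, -2, -3, 3, 6, 1], r+c [6, 4, 7, 10, 13, 9, 8, 15] are all distinct, so no two queens attack.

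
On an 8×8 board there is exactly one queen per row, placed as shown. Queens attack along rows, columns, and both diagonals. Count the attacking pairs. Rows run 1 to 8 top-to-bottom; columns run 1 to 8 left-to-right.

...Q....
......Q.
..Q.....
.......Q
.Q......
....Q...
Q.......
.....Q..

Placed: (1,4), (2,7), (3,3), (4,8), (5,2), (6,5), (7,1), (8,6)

0

All columns are distinct and no two queens satisfy |Δrow| = |Δcol|, so no pair attacks.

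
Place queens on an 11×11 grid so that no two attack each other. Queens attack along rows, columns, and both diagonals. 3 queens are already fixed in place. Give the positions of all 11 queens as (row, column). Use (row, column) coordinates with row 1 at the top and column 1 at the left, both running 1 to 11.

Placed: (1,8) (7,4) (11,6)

Row 2: attacked by (1,8)→{7,8,9}; (7,4)→{4,9}; (11,6)→{6}. Safe: 1, 2, 3, 5, 10, 11. Place at column 11.
Row 3: attacked by (1,8)→{6,8,10}; (2,11)→{10,11}; (7,4)→{4,8}; (11,6)→{6}. Safe: 1, 2, 3, 5, 7, 9. Place at column 1.
Row 4: attacked by (1,8)→{5,8,11}; (2,11)→{9,11}; (3,1)→{1,2}; (7,4)→{1,4,7}; (11,6)→{6}. Safe: 3, 10. Place at column 3.
Row 5: attacked by (1,8)→{4,8}; (2,11)→{8,11}; (3,1)→{1,3}; (4,3)→{2,3,4}; (7,4)→{2,4,6}; (11,6)→{6}. Safe: 5, 7, 9, 10. Place at column 7.
Row 6: attacked by (1,8)→{3,8}; (2,11)→{7,11}; (3,1)→{1,4}; (4,3)→{1,3,5}; (5,7)→{6,7,8}; (7,4)→{3,4,5}; (11,6)→{1,6,11}. Safe: 2, 9, 10. Place at column 9.
Row 8: attacked by (1,8)→{1,8}; (2,11)→{5,11}; (3,1)→{1,6}; (4,3)→{3,7}; (5,7)→{4,7,10}; (6,9)→{7,9,11}; (7,4)→{3,4,5}; (11,6)→{3,6,9}. Safe: 2. Place at column 2.
Row 9: attacked by (1,8)→{8}; (2,11)→{4,11}; (3,1)→{1,7}; (4,3)→{3,8}; (5,7)→{3,7,11}; (6,9)→{6,9}; (7,4)→{2,4,6}; (8,2)→{1,2,3}; (11,6)→{4,6,8}. Safe: 5, 10. Place at column 5.
Row 10: attacked by (1,8)→{8}; (2,11)→{3,11}; (3,1)→{1,8}; (4,3)→{3,9}; (5,7)→{2,7}; (6,9)→{5,9}; (7,4)→{1,4,7}; (8,2)→{2,4}; (9,5)→{4,5,6}; (11,6)→{5,6,7}. Safe: 10. Place at column 10.
Columns [8, 11, 1, 3, 7, 9, 4, 2, 5, 10, 6], r−c [-7, -9, 2, 1, -2, -3, 3, 6, 4, 0, 5], r+c [9, 13, 4, 7, 12, 15, 11, 10, 14, 20, 17] are all distinct, so no two queens attack.

(1,8) (2,11) (3,1) (4,3) (5,7) (6,9) (7,4) (8,2) (9,5) (10,10) (11,6)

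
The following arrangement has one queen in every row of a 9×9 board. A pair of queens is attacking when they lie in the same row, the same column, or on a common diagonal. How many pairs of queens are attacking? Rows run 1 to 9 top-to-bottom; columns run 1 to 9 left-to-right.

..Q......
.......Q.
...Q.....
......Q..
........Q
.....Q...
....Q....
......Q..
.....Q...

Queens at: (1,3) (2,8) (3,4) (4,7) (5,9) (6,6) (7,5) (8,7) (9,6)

4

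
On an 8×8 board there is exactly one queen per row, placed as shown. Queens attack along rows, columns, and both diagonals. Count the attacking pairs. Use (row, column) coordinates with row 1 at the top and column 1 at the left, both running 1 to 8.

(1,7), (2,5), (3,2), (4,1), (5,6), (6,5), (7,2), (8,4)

5

Same column: (2,5)–(6,5) (column 5); (3,2)–(7,2) (column 2).
Same diagonal: (3,2)–(4,1) (|3−4| = |2−1| = 1); (3,2)–(6,5) (|3−6| = |2−5| = 3); (5,6)–(6,5) (|5−6| = |6−5| = 1).
Total attacking pairs: 5.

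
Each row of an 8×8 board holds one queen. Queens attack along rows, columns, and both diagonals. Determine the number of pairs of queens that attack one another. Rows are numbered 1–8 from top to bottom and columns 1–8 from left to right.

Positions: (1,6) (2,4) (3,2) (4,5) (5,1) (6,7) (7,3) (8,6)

Same column: (1,6)–(8,6) (column 6).
Same diagonal: (2,4)–(5,1) (|2−5| = |4−1| = 3); (4,5)–(6,7) (|4−6| = |5−7| = 2); (5,1)–(7,3) (|5−7| = |1−3| = 2).
Total attacking pairs: 4.

4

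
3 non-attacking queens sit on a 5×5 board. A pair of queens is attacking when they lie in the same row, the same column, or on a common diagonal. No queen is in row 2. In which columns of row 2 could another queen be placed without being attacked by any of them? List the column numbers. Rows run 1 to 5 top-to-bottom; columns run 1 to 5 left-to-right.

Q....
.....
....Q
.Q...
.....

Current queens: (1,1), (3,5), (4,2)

(1,1) attacks row 2 at column 1 and diagonals 2.
(3,5) attacks row 2 at column 5 and diagonals 4.
(4,2) attacks row 2 at column 2 and diagonals 4.
Attacked columns: {1, 2, 4, 5}. Safe: {3}.

columns 3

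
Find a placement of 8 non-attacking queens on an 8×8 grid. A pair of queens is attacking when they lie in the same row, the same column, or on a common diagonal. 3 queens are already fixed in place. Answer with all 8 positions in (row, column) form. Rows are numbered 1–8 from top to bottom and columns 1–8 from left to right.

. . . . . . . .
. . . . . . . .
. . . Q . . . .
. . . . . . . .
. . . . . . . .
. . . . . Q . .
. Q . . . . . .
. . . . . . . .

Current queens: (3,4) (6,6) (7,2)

Row 1: attacked by (3,4)→{2,4,6}; (6,6)→{1,6}; (7,2)→{2,8}. Safe: 3, 5, 7. Place at column 5.
Row 2: attacked by (1,5)→{4,5,6}; (3,4)→{3,4,5}; (6,6)→{2,6}; (7,2)→{2,7}. Safe: 1, 8. Place at column 8.
Row 4: attacked by (1,5)→{2,5,8}; (2,8)→{6,8}; (3,4)→{3,4,5}; (6,6)→{4,6,8}; (7,2)→{2,5}. Safe: 1, 7. Place at column 1.
Row 5: attacked by (1,5)→{1,5}; (2,8)→{5,8}; (3,4)→{2,4,6}; (4,1)→{1,2}; (6,6)→{5,6,7}; (7,2)→{2,4}. Safe: 3. Place at column 3.
Row 8: attacked by (1,5)→{5}; (2,8)→{2,8}; (3,4)→{4}; (4,1)→{1,5}; (5,3)→{3,6}; (6,6)→{4,6,8}; (7,2)→{1,2,3}. Safe: 7. Place at column 7.
Columns [5, 8, 4, 1, 3, 6, 2, 7], r−c [-4, -6, -1, 3, 2, 0, 5, 1], r+c [6, 10, 7, 5, 8, 12, 9, 15] are all distinct, so no two queens attack.

(1,5) (2,8) (3,4) (4,1) (5,3) (6,6) (7,2) (8,7)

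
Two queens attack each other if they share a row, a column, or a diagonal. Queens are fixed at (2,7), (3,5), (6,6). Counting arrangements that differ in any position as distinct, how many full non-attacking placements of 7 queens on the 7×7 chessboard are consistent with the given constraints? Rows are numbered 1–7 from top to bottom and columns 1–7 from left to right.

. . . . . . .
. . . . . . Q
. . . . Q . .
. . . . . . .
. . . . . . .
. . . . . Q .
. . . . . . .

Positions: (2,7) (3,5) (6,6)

1

Branch on row 1: col 2 → 1; col 4 → 0.
Sum: 1 + 0 = 1.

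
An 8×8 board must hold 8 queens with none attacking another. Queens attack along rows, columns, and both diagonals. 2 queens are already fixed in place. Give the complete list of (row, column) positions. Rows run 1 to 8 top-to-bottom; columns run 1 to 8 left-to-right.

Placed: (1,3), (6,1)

(1,3) (2,7) (3,2) (4,8) (5,5) (6,1) (7,4) (8,6)

Row 2: attacked by (1,3)→{2,3,4}; (6,1)→{1,5}. Safe: 6, 7, 8. Place at column 7.
Row 3: attacked by (1,3)→{1,3,5}; (2,7)→{6,7,8}; (6,1)→{1,4}. Safe: 2. Place at column 2.
Row 4: attacked by (1,3)→{3,6}; (2,7)→{5,7}; (3,2)→{1,2,3}; (6,1)→{1,3}. Safe: 4, 8. Place at column 8.
Row 5: attacked by (1,3)→{3,7}; (2,7)→{4,7}; (3,2)→{2,4}; (4,8)→{7,8}; (6,1)→{1,2}. Safe: 5, 6. Place at column 5.
Row 7: attacked by (1,3)→{3}; (2,7)→{2,7}; (3,2)→{2,6}; (4,8)→{5,8}; (5,5)→{3,5,7}; (6,1)→{1,2}. Safe: 4. Place at column 4.
Row 8: attacked by (1,3)→{3}; (2,7)→{1,7}; (3,2)→{2,7}; (4,8)→{4,8}; (5,5)→{2,5,8}; (6,1)→{1,3}; (7,4)→{3,4,5}. Safe: 6. Place at column 6.
Columns [3, 7, 2, 8, 5, 1, 4, 6], r−c [-2, -5, 1, -4, 0, 5, 3, 2], r+c [4, 9, 5, 12, 10, 7, 11, 14] are all distinct, so no two queens attack.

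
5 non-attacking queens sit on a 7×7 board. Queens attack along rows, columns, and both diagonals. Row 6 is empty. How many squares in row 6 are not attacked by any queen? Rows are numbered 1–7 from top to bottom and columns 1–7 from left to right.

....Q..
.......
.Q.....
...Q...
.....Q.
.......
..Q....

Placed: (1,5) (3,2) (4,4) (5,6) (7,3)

1

(1,5) attacks row 6 at column 5.
(3,2) attacks row 6 at column 2 and diagonals 5.
(4,4) attacks row 6 at column 4 and diagonals 2, 6.
(5,6) attacks row 6 at column 6 and diagonals 5, 7.
(7,3) attacks row 6 at column 3 and diagonals 2, 4.
Attacked columns: {2, 3, 4, 5, 6, 7}. Safe: {1}.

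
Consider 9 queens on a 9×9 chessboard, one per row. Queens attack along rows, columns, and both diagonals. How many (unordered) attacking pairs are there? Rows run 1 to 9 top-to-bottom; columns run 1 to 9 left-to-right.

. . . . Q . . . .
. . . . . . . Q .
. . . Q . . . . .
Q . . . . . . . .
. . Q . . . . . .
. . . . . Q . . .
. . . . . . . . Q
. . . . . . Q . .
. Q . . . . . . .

0

All columns are distinct and no two queens satisfy |Δrow| = |Δcol|, so no pair attacks.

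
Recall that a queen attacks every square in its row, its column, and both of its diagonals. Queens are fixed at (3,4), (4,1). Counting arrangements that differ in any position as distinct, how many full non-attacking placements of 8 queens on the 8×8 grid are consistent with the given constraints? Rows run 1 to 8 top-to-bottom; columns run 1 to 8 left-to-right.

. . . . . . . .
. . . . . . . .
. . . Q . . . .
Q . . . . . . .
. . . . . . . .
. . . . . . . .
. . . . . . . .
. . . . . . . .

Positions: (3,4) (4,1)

Branch on row 1: col 3 → 1; col 5 → 3; col 7 → 1; col 8 → 1.
Sum: 1 + 3 + 1 + 1 = 6.

6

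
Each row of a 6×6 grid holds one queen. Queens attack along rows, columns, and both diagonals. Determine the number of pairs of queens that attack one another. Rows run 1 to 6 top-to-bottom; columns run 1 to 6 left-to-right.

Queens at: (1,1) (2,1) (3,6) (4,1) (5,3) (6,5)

Same column: (1,1)–(2,1) (column 1); (1,1)–(4,1) (column 1); (2,1)–(4,1) (column 1).
Same diagonal: (2,1)–(6,5) (|2−6| = |1−5| = 4).
Total attacking pairs: 4.

4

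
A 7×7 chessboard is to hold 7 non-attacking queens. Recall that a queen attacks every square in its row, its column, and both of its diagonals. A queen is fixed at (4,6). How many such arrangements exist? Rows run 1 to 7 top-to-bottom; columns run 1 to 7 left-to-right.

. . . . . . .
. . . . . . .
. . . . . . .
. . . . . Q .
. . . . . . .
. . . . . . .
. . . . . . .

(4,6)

6

Branch on row 1: col 1 → 1; col 2 → 0; col 4 → 2; col 5 → 2; col 7 → 1.
Sum: 1 + 0 + 2 + 2 + 1 = 6.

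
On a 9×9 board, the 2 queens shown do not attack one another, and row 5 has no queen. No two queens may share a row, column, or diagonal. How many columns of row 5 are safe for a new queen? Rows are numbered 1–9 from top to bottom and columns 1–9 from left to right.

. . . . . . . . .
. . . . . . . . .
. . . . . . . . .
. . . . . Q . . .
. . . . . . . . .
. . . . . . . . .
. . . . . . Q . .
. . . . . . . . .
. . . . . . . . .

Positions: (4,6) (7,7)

(4,6) attacks row 5 at column 6 and diagonals 5, 7.
(7,7) attacks row 5 at column 7 and diagonals 5, 9.
Attacked columns: {5, 6, 7, 9}. Safe: {1, 2, 3, 4, 8}.

5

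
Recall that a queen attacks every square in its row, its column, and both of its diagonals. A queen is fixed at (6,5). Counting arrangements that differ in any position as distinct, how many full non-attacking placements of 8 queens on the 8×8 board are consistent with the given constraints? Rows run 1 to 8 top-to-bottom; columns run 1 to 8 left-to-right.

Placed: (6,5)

12

Branch on row 1: col 1 → 0; col 2 → 2; col 3 → 2; col 4 → 1; col 6 → 3; col 7 → 2; col 8 → 2.
Sum: 0 + 2 + 2 + 1 + 3 + 2 + 2 = 12.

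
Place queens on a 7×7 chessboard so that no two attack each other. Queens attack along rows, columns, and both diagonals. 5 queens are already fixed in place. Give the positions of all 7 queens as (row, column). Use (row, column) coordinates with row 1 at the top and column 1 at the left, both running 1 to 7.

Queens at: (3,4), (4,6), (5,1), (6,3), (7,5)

Row 1: attacked by (3,4)→{2,4,6}; (4,6)→{3,6}; (5,1)→{1,5}; (6,3)→{3}; (7,5)→{5}. Safe: 7. Place at column 7.
Row 2: attacked by (1,7)→{6,7}; (3,4)→{3,4,5}; (4,6)→{4,6}; (5,1)→{1,4}; (6,3)→{3,7}; (7,5)→{5}. Safe: 2. Place at column 2.
Columns [7, 2, 4, 6, 1, 3, 5], r−c [-6, 0, -1, -2, 4, 3, 2], r+c [8, 4, 7, 10, 6, 9, 12] are all distinct, so no two queens attack.

(1,7) (2,2) (3,4) (4,6) (5,1) (6,3) (7,5)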